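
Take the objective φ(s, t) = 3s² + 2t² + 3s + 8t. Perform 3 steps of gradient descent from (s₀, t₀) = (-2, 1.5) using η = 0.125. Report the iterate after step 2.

(-0.59375, -1.125)

∇φ = (6s + 3, 4t + 8)
Step 1: at (-2, 1.5), ∇φ = (-9, 14) → (-2, 1.5) − 0.125·(-9, 14) = (-0.875, -0.25)
Step 2: at (-0.875, -0.25), ∇φ = (-2.25, 7) → (-0.875, -0.25) − 0.125·(-2.25, 7) = (-0.59375, -1.125)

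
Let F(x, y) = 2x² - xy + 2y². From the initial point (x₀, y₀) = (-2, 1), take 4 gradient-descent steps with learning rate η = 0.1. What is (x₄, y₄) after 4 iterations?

(-0.2138, -0.0263)

∇F = (4x - y, -x + 4y)
(x₁, y₁) = (-2, 1) − 0.1·(-9, 6) = (-1.1, 0.4)
(x₂, y₂) = (-1.1, 0.4) − 0.1·(-4.8, 2.7) = (-0.62, 0.13)
(x₃, y₃) = (-0.62, 0.13) − 0.1·(-2.61, 1.14) = (-0.359, 0.016)
(x₄, y₄) = (-0.359, 0.016) − 0.1·(-1.452, 0.423) = (-0.2138, -0.0263)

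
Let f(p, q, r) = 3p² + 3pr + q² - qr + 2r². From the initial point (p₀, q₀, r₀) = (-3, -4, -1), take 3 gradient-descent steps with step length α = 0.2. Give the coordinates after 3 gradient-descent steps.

∇f = (6p + 3r, 2q - r, 3p - q + 4r)
(p₁, q₁, r₁) = (-3, -4, -1) − 0.2·(-21, -7, -9) = (1.2, -2.6, 0.8)
(p₂, q₂, r₂) = (1.2, -2.6, 0.8) − 0.2·(9.6, -6, 9.4) = (-0.72, -1.4, -1.08)
(p₃, q₃, r₃) = (-0.72, -1.4, -1.08) − 0.2·(-7.56, -1.72, -5.08) = (0.792, -1.056, -0.064)

(0.792, -1.056, -0.064)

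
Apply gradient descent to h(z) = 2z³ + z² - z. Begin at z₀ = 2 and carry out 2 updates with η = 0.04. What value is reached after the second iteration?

0.683264

h′(z) = 6z² + 2z - 1
z₁ = 2 − 0.04·27 = 0.92
z₂ = 0.92 − 0.04·5.9184 = 0.683264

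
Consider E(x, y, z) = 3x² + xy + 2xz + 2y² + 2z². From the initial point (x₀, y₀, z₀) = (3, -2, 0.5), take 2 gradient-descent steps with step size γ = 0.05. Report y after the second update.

∇E = (6x + y + 2z, x + 4y, 2x + 4z)
(x₁, y₁, z₁) = (3, -2, 0.5) − 0.05·(17, -5, 8) = (2.15, -1.75, 0.1)
(x₂, y₂, z₂) = (2.15, -1.75, 0.1) − 0.05·(11.35, -4.85, 4.7) = (1.5825, -1.5075, -0.135)
y = -1.5075

-1.5075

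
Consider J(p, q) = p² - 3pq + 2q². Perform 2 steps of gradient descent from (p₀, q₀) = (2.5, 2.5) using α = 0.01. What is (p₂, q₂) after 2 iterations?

(2.54875, 2.45175)

∇J = (2p - 3q, -3p + 4q)
(p₁, q₁) = (2.5, 2.5) − 0.01·(-2.5, 2.5) = (2.525, 2.475)
(p₂, q₂) = (2.525, 2.475) − 0.01·(-2.375, 2.325) = (2.54875, 2.45175)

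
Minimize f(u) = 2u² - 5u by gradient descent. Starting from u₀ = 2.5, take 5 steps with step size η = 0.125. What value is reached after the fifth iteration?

1.2890625

f′(u) = 4u - 5
u₁ = 2.5 − 0.125·5 = 1.875
u₂ = 1.875 − 0.125·2.5 = 1.5625
u₃ = 1.5625 − 0.125·1.25 = 1.40625
u₄ = 1.40625 − 0.125·0.625 = 1.328125
u₅ = 1.328125 − 0.125·0.3125 = 1.2890625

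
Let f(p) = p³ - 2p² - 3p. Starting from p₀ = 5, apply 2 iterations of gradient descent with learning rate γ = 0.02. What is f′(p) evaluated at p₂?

18.012875931648

f′(p) = 3p² - 4p - 3
p₁ = 5 − 0.02·52 = 3.96
p₂ = 3.96 − 0.02·28.2048 = 3.395904
f′(p) at (3.395904) = 18.012875931648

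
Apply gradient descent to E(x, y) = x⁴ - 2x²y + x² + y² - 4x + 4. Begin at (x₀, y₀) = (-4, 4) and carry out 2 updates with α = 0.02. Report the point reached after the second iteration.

(0.18543104, 4.301056)

∇E = (4x³ - 4xy + 2x - 4, -2x² + 2y)
Step 1: at (-4, 4), ∇E = (-204, -24) → (-4, 4) − 0.02·(-204, -24) = (0.08, 4.48)
Step 2: at (0.08, 4.48), ∇E = (-5.271552, 8.9472) → (0.08, 4.48) − 0.02·(-5.271552, 8.9472) = (0.18543104, 4.301056)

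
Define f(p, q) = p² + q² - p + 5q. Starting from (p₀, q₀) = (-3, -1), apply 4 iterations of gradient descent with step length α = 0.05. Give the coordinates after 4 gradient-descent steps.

∇f = (2p - 1, 2q + 5)
Step 1: at (-3, -1), ∇f = (-7, 3) → (-3, -1) − 0.05·(-7, 3) = (-2.65, -1.15)
Step 2: at (-2.65, -1.15), ∇f = (-6.3, 2.7) → (-2.65, -1.15) − 0.05·(-6.3, 2.7) = (-2.335, -1.285)
Step 3: at (-2.335, -1.285), ∇f = (-5.67, 2.43) → (-2.335, -1.285) − 0.05·(-5.67, 2.43) = (-2.0515, -1.4065)
Step 4: at (-2.0515, -1.4065), ∇f = (-5.103, 2.187) → (-2.0515, -1.4065) − 0.05·(-5.103, 2.187) = (-1.79635, -1.51585)

(-1.79635, -1.51585)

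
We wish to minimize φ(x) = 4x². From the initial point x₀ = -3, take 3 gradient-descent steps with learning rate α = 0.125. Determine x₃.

φ′(x) = 8x
Step 1: φ′(-3) = -24; x₁ = -3 − 0.125·(-24) = 0
Step 2: φ′(0) = 0; x₂ = 0 − 0.125·0 = 0
Step 3: φ′(0) = 0; x₃ = 0 − 0.125·0 = 0

0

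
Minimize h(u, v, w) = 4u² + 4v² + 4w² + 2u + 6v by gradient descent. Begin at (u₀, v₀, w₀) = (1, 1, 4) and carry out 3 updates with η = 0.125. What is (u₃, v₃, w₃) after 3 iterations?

(-0.25, -0.75, 0)

∇h = (8u + 2, 8v + 6, 8w)
(u₁, v₁, w₁) = (1, 1, 4) − 0.125·(10, 14, 32) = (-0.25, -0.75, 0)
(u₂, v₂, w₂) = (-0.25, -0.75, 0) − 0.125·(0, 0, 0) = (-0.25, -0.75, 0)
(u₃, v₃, w₃) = (-0.25, -0.75, 0) − 0.125·(0, 0, 0) = (-0.25, -0.75, 0)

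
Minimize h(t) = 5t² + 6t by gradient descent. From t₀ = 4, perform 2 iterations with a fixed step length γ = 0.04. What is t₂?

1.056

h′(t) = 10t + 6
Step 1: h′(4) = 46; t₁ = 4 − 0.04·46 = 2.16
Step 2: h′(2.16) = 27.6; t₂ = 2.16 − 0.04·27.6 = 1.056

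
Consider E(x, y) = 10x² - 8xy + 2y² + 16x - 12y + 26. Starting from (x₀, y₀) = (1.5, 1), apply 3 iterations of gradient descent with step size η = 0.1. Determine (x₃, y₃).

∇E = (20x - 8y + 16, -8x + 4y - 12)
(x₁, y₁) = (1.5, 1) − 0.1·(38, -20) = (-2.3, 3)
(x₂, y₂) = (-2.3, 3) − 0.1·(-54, 18.4) = (3.1, 1.16)
(x₃, y₃) = (3.1, 1.16) − 0.1·(68.72, -32.16) = (-3.772, 4.376)

(-3.772, 4.376)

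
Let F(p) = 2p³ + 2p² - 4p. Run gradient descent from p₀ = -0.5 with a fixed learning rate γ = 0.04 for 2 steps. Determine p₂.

-0.133376

F′(p) = 6p² + 4p - 4
Step 1: F′(-0.5) = -4.5; p₁ = -0.5 − 0.04·(-4.5) = -0.32
Step 2: F′(-0.32) = -4.6656; p₂ = -0.32 − 0.04·(-4.6656) = -0.133376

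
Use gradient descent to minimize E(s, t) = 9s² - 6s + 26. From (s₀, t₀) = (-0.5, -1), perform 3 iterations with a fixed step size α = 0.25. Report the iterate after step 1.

∇E = (18s - 6, 0)
Step 1: at (-0.5, -1), ∇E = (-15, 0) → (-0.5, -1) − 0.25·(-15, 0) = (3.25, -1)

(3.25, -1)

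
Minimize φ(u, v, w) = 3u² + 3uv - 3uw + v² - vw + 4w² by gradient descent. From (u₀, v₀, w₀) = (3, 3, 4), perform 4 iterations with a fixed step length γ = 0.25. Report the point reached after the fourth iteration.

∇φ = (6u + 3v - 3w, 3u + 2v - w, -3u - v + 8w)
Step 1: at (3, 3, 4), ∇φ = (15, 11, 20) → (3, 3, 4) − 0.25·(15, 11, 20) = (-0.75, 0.25, -1)
Step 2: at (-0.75, 0.25, -1), ∇φ = (-0.75, -0.75, -6) → (-0.75, 0.25, -1) − 0.25·(-0.75, -0.75, -6) = (-0.5625, 0.4375, 0.5)
Step 3: at (-0.5625, 0.4375, 0.5), ∇φ = (-3.5625, -1.3125, 5.25) → (-0.5625, 0.4375, 0.5) − 0.25·(-3.5625, -1.3125, 5.25) = (0.328125, 0.765625, -0.8125)
Step 4: at (0.328125, 0.765625, -0.8125), ∇φ = (6.703125, 3.328125, -8.25) → (0.328125, 0.765625, -0.8125) − 0.25·(6.703125, 3.328125, -8.25) = (-1.34765625, -0.06640625, 1.25)

(-1.34765625, -0.06640625, 1.25)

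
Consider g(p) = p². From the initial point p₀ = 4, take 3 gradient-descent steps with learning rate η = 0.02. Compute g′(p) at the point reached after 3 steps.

7.077888

g′(p) = 2p
p₁ = 4 − 0.02·8 = 3.84
p₂ = 3.84 − 0.02·7.68 = 3.6864
p₃ = 3.6864 − 0.02·7.3728 = 3.538944
g′(p) at (3.538944) = 7.077888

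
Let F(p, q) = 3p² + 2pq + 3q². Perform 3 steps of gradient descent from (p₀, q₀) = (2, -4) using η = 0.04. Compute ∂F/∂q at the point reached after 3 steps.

∇F = (6p + 2q, 2p + 6q)
(p₁, q₁) = (2, -4) − 0.04·(4, -20) = (1.84, -3.2)
(p₂, q₂) = (1.84, -3.2) − 0.04·(4.64, -15.52) = (1.6544, -2.5792)
(p₃, q₃) = (1.6544, -2.5792) − 0.04·(4.768, -12.1664) = (1.46368, -2.092544)
∂F/∂q at (1.46368, -2.092544) = -9.627904

-9.627904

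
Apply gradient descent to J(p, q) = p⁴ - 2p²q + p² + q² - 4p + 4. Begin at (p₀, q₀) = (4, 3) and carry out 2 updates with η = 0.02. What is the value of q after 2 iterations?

3.381504

∇J = (4p³ - 4pq + 2p - 4, -2p² + 2q)
(p₁, q₁) = (4, 3) − 0.02·(212, -26) = (-0.24, 3.52)
(p₂, q₂) = (-0.24, 3.52) − 0.02·(-1.156096, 6.9248) = (-0.21687808, 3.381504)
q = 3.381504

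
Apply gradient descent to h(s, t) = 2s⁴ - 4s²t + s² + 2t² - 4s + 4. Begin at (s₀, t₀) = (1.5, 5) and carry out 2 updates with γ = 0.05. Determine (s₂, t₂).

(-4.3312, 5.608)

∇h = (8s³ - 8st + 2s - 4, -4s² + 4t)
(s₁, t₁) = (1.5, 5) − 0.05·(-34, 11) = (3.2, 4.45)
(s₂, t₂) = (3.2, 4.45) − 0.05·(150.624, -23.16) = (-4.3312, 5.608)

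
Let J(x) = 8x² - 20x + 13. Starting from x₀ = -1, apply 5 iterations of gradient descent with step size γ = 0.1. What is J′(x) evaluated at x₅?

J′(x) = 16x - 20
x₁ = -1 − 0.1·(-36) = 2.6
x₂ = 2.6 − 0.1·21.6 = 0.44
x₃ = 0.44 − 0.1·(-12.96) = 1.736
x₄ = 1.736 − 0.1·7.776 = 0.9584
x₅ = 0.9584 − 0.1·(-4.6656) = 1.42496
J′(x) at (1.42496) = 2.79936

2.79936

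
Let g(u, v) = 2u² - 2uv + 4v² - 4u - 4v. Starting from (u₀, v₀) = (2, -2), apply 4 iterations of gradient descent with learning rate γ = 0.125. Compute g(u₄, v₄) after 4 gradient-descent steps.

∇g = (4u - 2v - 4, -2u + 8v - 4)
Step 1: at (2, -2), ∇g = (8, -24) → (2, -2) − 0.125·(8, -24) = (1, 1)
Step 2: at (1, 1), ∇g = (-2, 2) → (1, 1) − 0.125·(-2, 2) = (1.25, 0.75)
Step 3: at (1.25, 0.75), ∇g = (-0.5, -0.5) → (1.25, 0.75) − 0.125·(-0.5, -0.5) = (1.3125, 0.8125)
Step 4: at (1.3125, 0.8125), ∇g = (-0.375, -0.125) → (1.3125, 0.8125) − 0.125·(-0.375, -0.125) = (1.359375, 0.828125)
g(1.359375, 0.828125) = -4.5625

-4.5625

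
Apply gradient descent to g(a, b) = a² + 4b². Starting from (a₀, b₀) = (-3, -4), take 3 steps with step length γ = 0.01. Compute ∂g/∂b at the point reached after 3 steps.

-24.918016

∇g = (2a, 8b)
(a₁, b₁) = (-3, -4) − 0.01·(-6, -32) = (-2.94, -3.68)
(a₂, b₂) = (-2.94, -3.68) − 0.01·(-5.88, -29.44) = (-2.8812, -3.3856)
(a₃, b₃) = (-2.8812, -3.3856) − 0.01·(-5.7624, -27.0848) = (-2.823576, -3.114752)
∂g/∂b at (-2.823576, -3.114752) = -24.918016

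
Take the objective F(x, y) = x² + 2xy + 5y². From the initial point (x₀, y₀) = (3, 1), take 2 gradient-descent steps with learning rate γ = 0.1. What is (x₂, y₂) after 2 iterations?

(1.88, -0.44)

∇F = (2x + 2y, 2x + 10y)
Step 1: at (3, 1), ∇F = (8, 16) → (3, 1) − 0.1·(8, 16) = (2.2, -0.6)
Step 2: at (2.2, -0.6), ∇F = (3.2, -1.6) → (2.2, -0.6) − 0.1·(3.2, -1.6) = (1.88, -0.44)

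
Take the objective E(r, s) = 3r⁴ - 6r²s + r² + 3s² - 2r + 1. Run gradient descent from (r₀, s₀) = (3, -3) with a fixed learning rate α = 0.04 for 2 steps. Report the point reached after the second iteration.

∇E = (12r³ - 12rs + 2r - 2, -6r² + 6s)
(r₁, s₁) = (3, -3) − 0.04·(436, -72) = (-14.44, -0.12)
(r₂, s₂) = (-14.44, -0.12) − 0.04·(-36182.910208, -1251.8016) = (1432.87640832, 49.952064)

(1432.87640832, 49.952064)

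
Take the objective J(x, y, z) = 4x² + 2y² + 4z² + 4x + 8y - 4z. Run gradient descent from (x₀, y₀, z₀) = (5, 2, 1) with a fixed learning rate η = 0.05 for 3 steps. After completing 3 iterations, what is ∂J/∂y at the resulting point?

8.192

∇J = (8x + 4, 4y + 8, 8z - 4)
Step 1: at (5, 2, 1), ∇J = (44, 16, 4) → (5, 2, 1) − 0.05·(44, 16, 4) = (2.8, 1.2, 0.8)
Step 2: at (2.8, 1.2, 0.8), ∇J = (26.4, 12.8, 2.4) → (2.8, 1.2, 0.8) − 0.05·(26.4, 12.8, 2.4) = (1.48, 0.56, 0.68)
Step 3: at (1.48, 0.56, 0.68), ∇J = (15.84, 10.24, 1.44) → (1.48, 0.56, 0.68) − 0.05·(15.84, 10.24, 1.44) = (0.688, 0.048, 0.608)
∂J/∂y at (0.688, 0.048, 0.608) = 8.192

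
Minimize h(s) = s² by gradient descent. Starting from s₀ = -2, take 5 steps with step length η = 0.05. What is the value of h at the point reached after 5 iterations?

1.3947137604

h′(s) = 2s
Step 1: h′(-2) = -4; s₁ = -2 − 0.05·(-4) = -1.8
Step 2: h′(-1.8) = -3.6; s₂ = -1.8 − 0.05·(-3.6) = -1.62
Step 3: h′(-1.62) = -3.24; s₃ = -1.62 − 0.05·(-3.24) = -1.458
Step 4: h′(-1.458) = -2.916; s₄ = -1.458 − 0.05·(-2.916) = -1.3122
Step 5: h′(-1.3122) = -2.6244; s₅ = -1.3122 − 0.05·(-2.6244) = -1.18098
h(-1.18098) = 1.3947137604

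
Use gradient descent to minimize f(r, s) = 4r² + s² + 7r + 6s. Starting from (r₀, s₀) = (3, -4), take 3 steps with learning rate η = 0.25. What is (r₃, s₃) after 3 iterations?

(-4.75, -3.125)

∇f = (8r + 7, 2s + 6)
Step 1: at (3, -4), ∇f = (31, -2) → (3, -4) − 0.25·(31, -2) = (-4.75, -3.5)
Step 2: at (-4.75, -3.5), ∇f = (-31, -1) → (-4.75, -3.5) − 0.25·(-31, -1) = (3, -3.25)
Step 3: at (3, -3.25), ∇f = (31, -0.5) → (3, -3.25) − 0.25·(31, -0.5) = (-4.75, -3.125)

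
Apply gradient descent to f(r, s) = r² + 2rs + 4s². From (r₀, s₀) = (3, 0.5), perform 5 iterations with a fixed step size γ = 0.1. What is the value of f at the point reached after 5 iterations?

1.1543395584

∇f = (2r + 2s, 2r + 8s)
(r₁, s₁) = (3, 0.5) − 0.1·(7, 10) = (2.3, -0.5)
(r₂, s₂) = (2.3, -0.5) − 0.1·(3.6, 0.6) = (1.94, -0.56)
(r₃, s₃) = (1.94, -0.56) − 0.1·(2.76, -0.6) = (1.664, -0.5)
(r₄, s₄) = (1.664, -0.5) − 0.1·(2.328, -0.672) = (1.4312, -0.4328)
(r₅, s₅) = (1.4312, -0.4328) − 0.1·(1.9968, -0.6) = (1.23152, -0.3728)
f(1.23152, -0.3728) = 1.1543395584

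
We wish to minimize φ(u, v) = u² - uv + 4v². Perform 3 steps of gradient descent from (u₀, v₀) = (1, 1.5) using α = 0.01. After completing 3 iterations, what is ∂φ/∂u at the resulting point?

∇φ = (2u - v, -u + 8v)
Step 1: at (1, 1.5), ∇φ = (0.5, 11) → (1, 1.5) − 0.01·(0.5, 11) = (0.995, 1.39)
Step 2: at (0.995, 1.39), ∇φ = (0.6, 10.125) → (0.995, 1.39) − 0.01·(0.6, 10.125) = (0.989, 1.28875)
Step 3: at (0.989, 1.28875), ∇φ = (0.68925, 9.321) → (0.989, 1.28875) − 0.01·(0.68925, 9.321) = (0.9821075, 1.19554)
∂φ/∂u at (0.9821075, 1.19554) = 0.768675

0.768675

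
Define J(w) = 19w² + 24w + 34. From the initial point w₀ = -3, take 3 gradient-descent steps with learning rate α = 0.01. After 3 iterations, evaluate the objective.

32.4747619504

J′(w) = 38w + 24
w₁ = -3 − 0.01·(-90) = -2.1
w₂ = -2.1 − 0.01·(-55.8) = -1.542
w₃ = -1.542 − 0.01·(-34.596) = -1.19604
J(-1.19604) = 32.4747619504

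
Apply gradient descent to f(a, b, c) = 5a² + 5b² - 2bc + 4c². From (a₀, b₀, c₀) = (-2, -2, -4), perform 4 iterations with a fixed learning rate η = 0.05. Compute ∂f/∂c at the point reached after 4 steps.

∇f = (10a, 10b - 2c, -2b + 8c)
(a₁, b₁, c₁) = (-2, -2, -4) − 0.05·(-20, -12, -28) = (-1, -1.4, -2.6)
(a₂, b₂, c₂) = (-1, -1.4, -2.6) − 0.05·(-10, -8.8, -18) = (-0.5, -0.96, -1.7)
(a₃, b₃, c₃) = (-0.5, -0.96, -1.7) − 0.05·(-5, -6.2, -11.68) = (-0.25, -0.65, -1.116)
(a₄, b₄, c₄) = (-0.25, -0.65, -1.116) − 0.05·(-2.5, -4.268, -7.628) = (-0.125, -0.4366, -0.7346)
∂f/∂c at (-0.125, -0.4366, -0.7346) = -5.0036

-5.0036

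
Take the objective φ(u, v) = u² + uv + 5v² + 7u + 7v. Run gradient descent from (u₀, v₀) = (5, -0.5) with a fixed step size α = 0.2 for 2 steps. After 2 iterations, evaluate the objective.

∇φ = (2u + v + 7, u + 10v + 7)
(u₁, v₁) = (5, -0.5) − 0.2·(16.5, 7) = (1.7, -1.9)
(u₂, v₂) = (1.7, -1.9) − 0.2·(8.5, -10.3) = (0, 0.16)
φ(0, 0.16) = 1.248

1.248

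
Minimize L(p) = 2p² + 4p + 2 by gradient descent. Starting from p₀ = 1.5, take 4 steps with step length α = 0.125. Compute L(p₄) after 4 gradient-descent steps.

0.048828125

L′(p) = 4p + 4
p₁ = 1.5 − 0.125·10 = 0.25
p₂ = 0.25 − 0.125·5 = -0.375
p₃ = -0.375 − 0.125·2.5 = -0.6875
p₄ = -0.6875 − 0.125·1.25 = -0.84375
L(-0.84375) = 0.048828125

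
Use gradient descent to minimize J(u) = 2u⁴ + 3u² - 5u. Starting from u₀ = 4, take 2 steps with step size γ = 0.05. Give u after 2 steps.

4571.15755

J′(u) = 8u³ + 6u - 5
u₁ = 4 − 0.05·531 = -22.55
u₂ = -22.55 − 0.05·(-91874.151) = 4571.15755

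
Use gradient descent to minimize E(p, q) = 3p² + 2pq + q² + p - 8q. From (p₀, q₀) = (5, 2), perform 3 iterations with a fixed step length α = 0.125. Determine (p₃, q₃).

∇E = (6p + 2q + 1, 2p + 2q - 8)
(p₁, q₁) = (5, 2) − 0.125·(35, 6) = (0.625, 1.25)
(p₂, q₂) = (0.625, 1.25) − 0.125·(7.25, -4.25) = (-0.28125, 1.78125)
(p₃, q₃) = (-0.28125, 1.78125) − 0.125·(2.875, -5) = (-0.640625, 2.40625)

(-0.640625, 2.40625)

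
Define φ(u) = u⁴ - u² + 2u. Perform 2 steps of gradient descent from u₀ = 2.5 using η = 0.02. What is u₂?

φ′(u) = 4u³ - 2u + 2
u₁ = 2.5 − 0.02·59.5 = 1.31
u₂ = 1.31 − 0.02·8.372364 = 1.14255272

1.14255272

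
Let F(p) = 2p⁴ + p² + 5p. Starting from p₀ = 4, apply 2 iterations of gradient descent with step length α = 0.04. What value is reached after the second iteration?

1556.32

F′(p) = 8p³ + 2p + 5
p₁ = 4 − 0.04·525 = -17
p₂ = -17 − 0.04·(-39333) = 1556.32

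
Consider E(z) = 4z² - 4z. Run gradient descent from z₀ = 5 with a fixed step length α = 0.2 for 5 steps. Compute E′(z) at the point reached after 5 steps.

E′(z) = 8z - 4
Step 1: E′(5) = 36; z₁ = 5 − 0.2·36 = -2.2
Step 2: E′(-2.2) = -21.6; z₂ = -2.2 − 0.2·(-21.6) = 2.12
Step 3: E′(2.12) = 12.96; z₃ = 2.12 − 0.2·12.96 = -0.472
Step 4: E′(-0.472) = -7.776; z₄ = -0.472 − 0.2·(-7.776) = 1.0832
Step 5: E′(1.0832) = 4.6656; z₅ = 1.0832 − 0.2·4.6656 = 0.15008
E′(z) at (0.15008) = -2.79936

-2.79936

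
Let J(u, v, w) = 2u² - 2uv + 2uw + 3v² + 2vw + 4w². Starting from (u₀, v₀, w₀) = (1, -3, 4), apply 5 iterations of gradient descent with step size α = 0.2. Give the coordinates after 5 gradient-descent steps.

(-0.5136, -0.67424, -0.9472)

∇J = (4u - 2v + 2w, -2u + 6v + 2w, 2u + 2v + 8w)
Step 1: at (1, -3, 4), ∇J = (18, -12, 28) → (1, -3, 4) − 0.2·(18, -12, 28) = (-2.6, -0.6, -1.6)
Step 2: at (-2.6, -0.6, -1.6), ∇J = (-12.4, -1.6, -19.2) → (-2.6, -0.6, -1.6) − 0.2·(-12.4, -1.6, -19.2) = (-0.12, -0.28, 2.24)
Step 3: at (-0.12, -0.28, 2.24), ∇J = (4.56, 3.04, 17.12) → (-0.12, -0.28, 2.24) − 0.2·(4.56, 3.04, 17.12) = (-1.032, -0.888, -1.184)
Step 4: at (-1.032, -0.888, -1.184), ∇J = (-4.72, -5.632, -13.312) → (-1.032, -0.888, -1.184) − 0.2·(-4.72, -5.632, -13.312) = (-0.088, 0.2384, 1.4784)
Step 5: at (-0.088, 0.2384, 1.4784), ∇J = (2.128, 4.5632, 12.128) → (-0.088, 0.2384, 1.4784) − 0.2·(2.128, 4.5632, 12.128) = (-0.5136, -0.67424, -0.9472)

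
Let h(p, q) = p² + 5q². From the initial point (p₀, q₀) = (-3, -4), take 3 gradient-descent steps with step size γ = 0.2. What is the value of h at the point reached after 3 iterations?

80.419904

∇h = (2p, 10q)
Step 1: at (-3, -4), ∇h = (-6, -40) → (-3, -4) − 0.2·(-6, -40) = (-1.8, 4)
Step 2: at (-1.8, 4), ∇h = (-3.6, 40) → (-1.8, 4) − 0.2·(-3.6, 40) = (-1.08, -4)
Step 3: at (-1.08, -4), ∇h = (-2.16, -40) → (-1.08, -4) − 0.2·(-2.16, -40) = (-0.648, 4)
h(-0.648, 4) = 80.419904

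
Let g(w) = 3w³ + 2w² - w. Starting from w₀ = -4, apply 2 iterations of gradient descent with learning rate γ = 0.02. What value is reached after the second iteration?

-13.695688

g′(w) = 9w² + 4w - 1
w₁ = -4 − 0.02·127 = -6.54
w₂ = -6.54 − 0.02·357.7844 = -13.695688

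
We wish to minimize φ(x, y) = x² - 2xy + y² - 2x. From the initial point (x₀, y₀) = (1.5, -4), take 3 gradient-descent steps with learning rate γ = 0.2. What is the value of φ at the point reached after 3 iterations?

∇φ = (2x - 2y - 2, -2x + 2y)
(x₁, y₁) = (1.5, -4) − 0.2·(9, -11) = (-0.3, -1.8)
(x₂, y₂) = (-0.3, -1.8) − 0.2·(1, -3) = (-0.5, -1.2)
(x₃, y₃) = (-0.5, -1.2) − 0.2·(-0.6, -1.4) = (-0.38, -0.92)
φ(-0.38, -0.92) = 1.0516

1.0516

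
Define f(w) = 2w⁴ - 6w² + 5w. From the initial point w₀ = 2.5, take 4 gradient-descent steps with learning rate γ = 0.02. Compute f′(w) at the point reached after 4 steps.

0

f′(w) = 8w³ - 12w + 5
w₁ = 2.5 − 0.02·100 = 0.5
w₂ = 0.5 − 0.02·0 = 0.5
w₃ = 0.5 − 0.02·0 = 0.5
w₄ = 0.5 − 0.02·0 = 0.5
f′(w) at (0.5) = 0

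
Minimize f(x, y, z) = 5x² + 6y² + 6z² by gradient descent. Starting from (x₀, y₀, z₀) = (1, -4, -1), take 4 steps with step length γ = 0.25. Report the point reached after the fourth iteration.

(5.0625, -64, -16)

∇f = (10x, 12y, 12z)
(x₁, y₁, z₁) = (1, -4, -1) − 0.25·(10, -48, -12) = (-1.5, 8, 2)
(x₂, y₂, z₂) = (-1.5, 8, 2) − 0.25·(-15, 96, 24) = (2.25, -16, -4)
(x₃, y₃, z₃) = (2.25, -16, -4) − 0.25·(22.5, -192, -48) = (-3.375, 32, 8)
(x₄, y₄, z₄) = (-3.375, 32, 8) − 0.25·(-33.75, 384, 96) = (5.0625, -64, -16)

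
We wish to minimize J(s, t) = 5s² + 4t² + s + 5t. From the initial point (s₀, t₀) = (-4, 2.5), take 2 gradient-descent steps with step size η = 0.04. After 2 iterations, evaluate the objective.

16.59568

∇J = (10s + 1, 8t + 5)
Step 1: at (-4, 2.5), ∇J = (-39, 25) → (-4, 2.5) − 0.04·(-39, 25) = (-2.44, 1.5)
Step 2: at (-2.44, 1.5), ∇J = (-23.4, 17) → (-2.44, 1.5) − 0.04·(-23.4, 17) = (-1.504, 0.82)
J(-1.504, 0.82) = 16.59568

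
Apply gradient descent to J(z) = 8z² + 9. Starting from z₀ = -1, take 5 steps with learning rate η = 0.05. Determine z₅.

-0.00032

J′(z) = 16z
z₁ = -1 − 0.05·(-16) = -0.2
z₂ = -0.2 − 0.05·(-3.2) = -0.04
z₃ = -0.04 − 0.05·(-0.64) = -0.008
z₄ = -0.008 − 0.05·(-0.128) = -0.0016
z₅ = -0.0016 − 0.05·(-0.0256) = -0.00032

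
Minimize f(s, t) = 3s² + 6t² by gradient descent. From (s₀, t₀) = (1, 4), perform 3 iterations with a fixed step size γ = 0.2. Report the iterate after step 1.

∇f = (6s, 12t)
Step 1: at (1, 4), ∇f = (6, 48) → (1, 4) − 0.2·(6, 48) = (-0.2, -5.6)

(-0.2, -5.6)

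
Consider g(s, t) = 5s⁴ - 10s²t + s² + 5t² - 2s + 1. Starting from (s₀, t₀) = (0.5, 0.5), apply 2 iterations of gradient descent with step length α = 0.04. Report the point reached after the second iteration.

(0.6638848, 0.40384)

∇g = (20s³ - 20st + 2s - 2, -10s² + 10t)
Step 1: at (0.5, 0.5), ∇g = (-3.5, 2.5) → (0.5, 0.5) − 0.04·(-3.5, 2.5) = (0.64, 0.4)
Step 2: at (0.64, 0.4), ∇g = (-0.59712, -0.096) → (0.64, 0.4) − 0.04·(-0.59712, -0.096) = (0.6638848, 0.40384)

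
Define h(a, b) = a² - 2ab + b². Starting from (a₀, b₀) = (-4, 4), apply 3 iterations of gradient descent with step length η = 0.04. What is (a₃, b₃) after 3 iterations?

∇h = (2a - 2b, -2a + 2b)
Step 1: at (-4, 4), ∇h = (-16, 16) → (-4, 4) − 0.04·(-16, 16) = (-3.36, 3.36)
Step 2: at (-3.36, 3.36), ∇h = (-13.44, 13.44) → (-3.36, 3.36) − 0.04·(-13.44, 13.44) = (-2.8224, 2.8224)
Step 3: at (-2.8224, 2.8224), ∇h = (-11.2896, 11.2896) → (-2.8224, 2.8224) − 0.04·(-11.2896, 11.2896) = (-2.370816, 2.370816)

(-2.370816, 2.370816)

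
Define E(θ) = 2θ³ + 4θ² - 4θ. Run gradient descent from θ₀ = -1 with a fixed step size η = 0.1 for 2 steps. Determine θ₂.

E′(θ) = 6θ² + 8θ - 4
θ₁ = -1 − 0.1·(-6) = -0.4
θ₂ = -0.4 − 0.1·(-6.24) = 0.224

0.224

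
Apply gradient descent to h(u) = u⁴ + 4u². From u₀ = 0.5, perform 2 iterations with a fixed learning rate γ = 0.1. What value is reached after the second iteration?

h′(u) = 4u³ + 8u
Step 1: h′(0.5) = 4.5; u₁ = 0.5 − 0.1·4.5 = 0.05
Step 2: h′(0.05) = 0.4005; u₂ = 0.05 − 0.1·0.4005 = 0.00995

0.00995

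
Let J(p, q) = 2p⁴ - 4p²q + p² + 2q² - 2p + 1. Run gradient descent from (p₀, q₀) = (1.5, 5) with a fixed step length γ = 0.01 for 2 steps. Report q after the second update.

4.826896

∇J = (8p³ - 8pq + 2p - 2, -4p² + 4q)
Step 1: at (1.5, 5), ∇J = (-32, 11) → (1.5, 5) − 0.01·(-32, 11) = (1.82, 4.89)
Step 2: at (1.82, 4.89), ∇J = (-21.329856, 6.3104) → (1.82, 4.89) − 0.01·(-21.329856, 6.3104) = (2.03329856, 4.826896)
q = 4.826896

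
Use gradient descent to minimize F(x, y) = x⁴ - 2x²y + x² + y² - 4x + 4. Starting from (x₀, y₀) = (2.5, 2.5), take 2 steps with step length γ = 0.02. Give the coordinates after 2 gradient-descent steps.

∇F = (4x³ - 4xy + 2x - 4, -2x² + 2y)
(x₁, y₁) = (2.5, 2.5) − 0.02·(38.5, -7.5) = (1.73, 2.65)
(x₂, y₂) = (1.73, 2.65) − 0.02·(1.832868, -0.6858) = (1.69334264, 2.663716)

(1.69334264, 2.663716)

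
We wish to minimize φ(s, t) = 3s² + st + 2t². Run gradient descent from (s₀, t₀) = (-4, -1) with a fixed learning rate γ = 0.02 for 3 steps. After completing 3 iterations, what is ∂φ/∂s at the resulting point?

∇φ = (6s + t, s + 4t)
Step 1: at (-4, -1), ∇φ = (-25, -8) → (-4, -1) − 0.02·(-25, -8) = (-3.5, -0.84)
Step 2: at (-3.5, -0.84), ∇φ = (-21.84, -6.86) → (-3.5, -0.84) − 0.02·(-21.84, -6.86) = (-3.0632, -0.7028)
Step 3: at (-3.0632, -0.7028), ∇φ = (-19.082, -5.8744) → (-3.0632, -0.7028) − 0.02·(-19.082, -5.8744) = (-2.68156, -0.585312)
∂φ/∂s at (-2.68156, -0.585312) = -16.674672

-16.674672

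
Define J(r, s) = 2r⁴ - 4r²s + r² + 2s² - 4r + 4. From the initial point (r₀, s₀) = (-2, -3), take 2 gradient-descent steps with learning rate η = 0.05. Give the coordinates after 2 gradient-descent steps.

(-24.36, 1.92)

∇J = (8r³ - 8rs + 2r - 4, -4r² + 4s)
Step 1: at (-2, -3), ∇J = (-120, -28) → (-2, -3) − 0.05·(-120, -28) = (4, -1.6)
Step 2: at (4, -1.6), ∇J = (567.2, -70.4) → (4, -1.6) − 0.05·(567.2, -70.4) = (-24.36, 1.92)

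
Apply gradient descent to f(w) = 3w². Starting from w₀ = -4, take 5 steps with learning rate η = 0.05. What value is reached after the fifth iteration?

f′(w) = 6w
Step 1: f′(-4) = -24; w₁ = -4 − 0.05·(-24) = -2.8
Step 2: f′(-2.8) = -16.8; w₂ = -2.8 − 0.05·(-16.8) = -1.96
Step 3: f′(-1.96) = -11.76; w₃ = -1.96 − 0.05·(-11.76) = -1.372
Step 4: f′(-1.372) = -8.232; w₄ = -1.372 − 0.05·(-8.232) = -0.9604
Step 5: f′(-0.9604) = -5.7624; w₅ = -0.9604 − 0.05·(-5.7624) = -0.67228

-0.67228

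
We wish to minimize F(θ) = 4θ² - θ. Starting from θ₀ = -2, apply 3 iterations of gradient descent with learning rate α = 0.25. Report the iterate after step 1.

F′(θ) = 8θ - 1
θ₁ = -2 − 0.25·(-17) = 2.25

2.25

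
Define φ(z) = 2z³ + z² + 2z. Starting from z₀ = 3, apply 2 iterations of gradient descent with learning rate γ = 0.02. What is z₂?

φ′(z) = 6z² + 2z + 2
Step 1: φ′(3) = 62; z₁ = 3 − 0.02·62 = 1.76
Step 2: φ′(1.76) = 24.1056; z₂ = 1.76 − 0.02·24.1056 = 1.277888

1.277888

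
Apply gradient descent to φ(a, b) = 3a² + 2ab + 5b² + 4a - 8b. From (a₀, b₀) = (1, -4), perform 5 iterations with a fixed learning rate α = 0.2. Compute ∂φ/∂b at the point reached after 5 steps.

∇φ = (6a + 2b + 4, 2a + 10b - 8)
(a₁, b₁) = (1, -4) − 0.2·(2, -46) = (0.6, 5.2)
(a₂, b₂) = (0.6, 5.2) − 0.2·(18, 45.2) = (-3, -3.84)
(a₃, b₃) = (-3, -3.84) − 0.2·(-21.68, -52.4) = (1.336, 6.64)
(a₄, b₄) = (1.336, 6.64) − 0.2·(25.296, 61.072) = (-3.7232, -5.5744)
(a₅, b₅) = (-3.7232, -5.5744) − 0.2·(-29.488, -71.1904) = (2.1744, 8.66368)
∂φ/∂b at (2.1744, 8.66368) = 82.9856

82.9856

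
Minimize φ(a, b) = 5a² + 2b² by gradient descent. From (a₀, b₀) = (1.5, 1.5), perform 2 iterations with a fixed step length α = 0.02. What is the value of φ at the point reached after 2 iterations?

7.83176832

∇φ = (10a, 4b)
(a₁, b₁) = (1.5, 1.5) − 0.02·(15, 6) = (1.2, 1.38)
(a₂, b₂) = (1.2, 1.38) − 0.02·(12, 5.52) = (0.96, 1.2696)
φ(0.96, 1.2696) = 7.83176832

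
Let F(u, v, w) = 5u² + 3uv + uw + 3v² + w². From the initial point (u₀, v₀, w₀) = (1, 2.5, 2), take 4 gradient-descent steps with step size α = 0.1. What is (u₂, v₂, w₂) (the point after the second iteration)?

∇F = (10u + 3v + w, 3u + 6v, u + 2w)
Step 1: at (1, 2.5, 2), ∇F = (19.5, 18, 5) → (1, 2.5, 2) − 0.1·(19.5, 18, 5) = (-0.95, 0.7, 1.5)
Step 2: at (-0.95, 0.7, 1.5), ∇F = (-5.9, 1.35, 2.05) → (-0.95, 0.7, 1.5) − 0.1·(-5.9, 1.35, 2.05) = (-0.36, 0.565, 1.295)

(-0.36, 0.565, 1.295)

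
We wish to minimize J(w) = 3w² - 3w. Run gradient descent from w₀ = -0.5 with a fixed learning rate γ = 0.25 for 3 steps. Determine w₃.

J′(w) = 6w - 3
Step 1: J′(-0.5) = -6; w₁ = -0.5 − 0.25·(-6) = 1
Step 2: J′(1) = 3; w₂ = 1 − 0.25·3 = 0.25
Step 3: J′(0.25) = -1.5; w₃ = 0.25 − 0.25·(-1.5) = 0.625

0.625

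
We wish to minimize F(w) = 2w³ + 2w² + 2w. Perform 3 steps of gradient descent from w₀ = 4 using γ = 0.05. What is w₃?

F′(w) = 6w² + 4w + 2
Step 1: F′(4) = 114; w₁ = 4 − 0.05·114 = -1.7
Step 2: F′(-1.7) = 12.54; w₂ = -1.7 − 0.05·12.54 = -2.327
Step 3: F′(-2.327) = 25.181574; w₃ = -2.327 − 0.05·25.181574 = -3.5860787

-3.5860787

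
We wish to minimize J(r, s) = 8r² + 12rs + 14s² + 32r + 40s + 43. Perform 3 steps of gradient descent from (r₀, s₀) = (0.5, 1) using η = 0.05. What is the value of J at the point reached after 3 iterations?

∇J = (16r + 12s + 32, 12r + 28s + 40)
(r₁, s₁) = (0.5, 1) − 0.05·(52, 74) = (-2.1, -2.7)
(r₂, s₂) = (-2.1, -2.7) − 0.05·(-34, -60.8) = (-0.4, 0.34)
(r₃, s₃) = (-0.4, 0.34) − 0.05·(29.68, 44.72) = (-1.884, -1.896)
J(-1.884, -1.896) = 28.45984

28.45984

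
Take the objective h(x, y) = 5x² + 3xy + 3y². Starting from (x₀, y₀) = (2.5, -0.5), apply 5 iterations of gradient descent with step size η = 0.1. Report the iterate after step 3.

(0.1275, -0.2555)

∇h = (10x + 3y, 3x + 6y)
(x₁, y₁) = (2.5, -0.5) − 0.1·(23.5, 4.5) = (0.15, -0.95)
(x₂, y₂) = (0.15, -0.95) − 0.1·(-1.35, -5.25) = (0.285, -0.425)
(x₃, y₃) = (0.285, -0.425) − 0.1·(1.575, -1.695) = (0.1275, -0.2555)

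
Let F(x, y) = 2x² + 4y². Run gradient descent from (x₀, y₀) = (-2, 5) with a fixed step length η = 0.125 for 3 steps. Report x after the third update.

-0.25

∇F = (4x, 8y)
(x₁, y₁) = (-2, 5) − 0.125·(-8, 40) = (-1, 0)
(x₂, y₂) = (-1, 0) − 0.125·(-4, 0) = (-0.5, 0)
(x₃, y₃) = (-0.5, 0) − 0.125·(-2, 0) = (-0.25, 0)
x = -0.25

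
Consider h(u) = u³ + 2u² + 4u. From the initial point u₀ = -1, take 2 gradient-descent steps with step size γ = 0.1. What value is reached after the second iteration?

h′(u) = 3u² + 4u + 4
Step 1: h′(-1) = 3; u₁ = -1 − 0.1·3 = -1.3
Step 2: h′(-1.3) = 3.87; u₂ = -1.3 − 0.1·3.87 = -1.687

-1.687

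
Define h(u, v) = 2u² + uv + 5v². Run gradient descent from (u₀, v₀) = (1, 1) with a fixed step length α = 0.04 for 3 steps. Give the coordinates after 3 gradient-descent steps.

∇h = (4u + v, u + 10v)
(u₁, v₁) = (1, 1) − 0.04·(5, 11) = (0.8, 0.56)
(u₂, v₂) = (0.8, 0.56) − 0.04·(3.76, 6.4) = (0.6496, 0.304)
(u₃, v₃) = (0.6496, 0.304) − 0.04·(2.9024, 3.6896) = (0.533504, 0.156416)

(0.533504, 0.156416)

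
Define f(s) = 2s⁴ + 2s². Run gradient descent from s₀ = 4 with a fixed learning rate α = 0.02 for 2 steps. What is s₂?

f′(s) = 8s³ + 4s
Step 1: f′(4) = 528; s₁ = 4 − 0.02·528 = -6.56
Step 2: f′(-6.56) = -2284.643328; s₂ = -6.56 − 0.02·(-2284.643328) = 39.13286656

39.13286656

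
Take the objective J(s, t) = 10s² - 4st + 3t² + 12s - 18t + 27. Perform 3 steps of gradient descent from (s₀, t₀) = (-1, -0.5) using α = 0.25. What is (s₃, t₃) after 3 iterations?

∇J = (20s - 4t + 12, -4s + 6t - 18)
Step 1: at (-1, -0.5), ∇J = (-6, -17) → (-1, -0.5) − 0.25·(-6, -17) = (0.5, 3.75)
Step 2: at (0.5, 3.75), ∇J = (7, 2.5) → (0.5, 3.75) − 0.25·(7, 2.5) = (-1.25, 3.125)
Step 3: at (-1.25, 3.125), ∇J = (-25.5, 5.75) → (-1.25, 3.125) − 0.25·(-25.5, 5.75) = (5.125, 1.6875)

(5.125, 1.6875)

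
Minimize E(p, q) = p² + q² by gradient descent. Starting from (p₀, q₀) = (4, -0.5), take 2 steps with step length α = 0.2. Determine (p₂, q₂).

∇E = (2p, 2q)
Step 1: at (4, -0.5), ∇E = (8, -1) → (4, -0.5) − 0.2·(8, -1) = (2.4, -0.3)
Step 2: at (2.4, -0.3), ∇E = (4.8, -0.6) → (2.4, -0.3) − 0.2·(4.8, -0.6) = (1.44, -0.18)

(1.44, -0.18)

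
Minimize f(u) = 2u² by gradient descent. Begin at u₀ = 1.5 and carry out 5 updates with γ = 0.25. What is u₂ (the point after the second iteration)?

0

f′(u) = 4u
u₁ = 1.5 − 0.25·6 = 0
u₂ = 0 − 0.25·0 = 0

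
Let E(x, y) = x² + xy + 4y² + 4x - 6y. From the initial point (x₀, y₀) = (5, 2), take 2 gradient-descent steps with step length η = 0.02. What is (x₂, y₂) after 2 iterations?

(4.3788, 1.4544)

∇E = (2x + y + 4, x + 8y - 6)
(x₁, y₁) = (5, 2) − 0.02·(16, 15) = (4.68, 1.7)
(x₂, y₂) = (4.68, 1.7) − 0.02·(15.06, 12.28) = (4.3788, 1.4544)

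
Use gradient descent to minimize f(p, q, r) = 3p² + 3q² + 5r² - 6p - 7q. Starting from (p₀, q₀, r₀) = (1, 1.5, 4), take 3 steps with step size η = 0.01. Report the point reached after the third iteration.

∇f = (6p - 6, 6q - 7, 10r)
(p₁, q₁, r₁) = (1, 1.5, 4) − 0.01·(0, 2, 40) = (1, 1.48, 3.6)
(p₂, q₂, r₂) = (1, 1.48, 3.6) − 0.01·(0, 1.88, 36) = (1, 1.4612, 3.24)
(p₃, q₃, r₃) = (1, 1.4612, 3.24) − 0.01·(0, 1.7672, 32.4) = (1, 1.443528, 2.916)

(1, 1.443528, 2.916)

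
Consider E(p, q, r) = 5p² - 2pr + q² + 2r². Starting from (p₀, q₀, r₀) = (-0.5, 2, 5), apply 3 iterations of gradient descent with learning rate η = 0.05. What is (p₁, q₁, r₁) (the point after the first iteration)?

(0.25, 1.8, 3.95)

∇E = (10p - 2r, 2q, -2p + 4r)
Step 1: at (-0.5, 2, 5), ∇E = (-15, 4, 21) → (-0.5, 2, 5) − 0.05·(-15, 4, 21) = (0.25, 1.8, 3.95)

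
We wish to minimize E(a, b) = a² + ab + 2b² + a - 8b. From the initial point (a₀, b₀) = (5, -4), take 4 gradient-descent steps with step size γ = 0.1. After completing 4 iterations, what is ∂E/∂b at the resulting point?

∇E = (2a + b + 1, a + 4b - 8)
(a₁, b₁) = (5, -4) − 0.1·(7, -19) = (4.3, -2.1)
(a₂, b₂) = (4.3, -2.1) − 0.1·(7.5, -12.1) = (3.55, -0.89)
(a₃, b₃) = (3.55, -0.89) − 0.1·(7.21, -8.01) = (2.829, -0.089)
(a₄, b₄) = (2.829, -0.089) − 0.1·(6.569, -5.527) = (2.1721, 0.4637)
∂E/∂b at (2.1721, 0.4637) = -3.9731

-3.9731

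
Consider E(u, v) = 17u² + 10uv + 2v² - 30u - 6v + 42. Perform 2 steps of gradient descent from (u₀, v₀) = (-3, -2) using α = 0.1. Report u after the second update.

∇E = (34u + 10v - 30, 10u + 4v - 6)
Step 1: at (-3, -2), ∇E = (-152, -44) → (-3, -2) − 0.1·(-152, -44) = (12.2, 2.4)
Step 2: at (12.2, 2.4), ∇E = (408.8, 125.6) → (12.2, 2.4) − 0.1·(408.8, 125.6) = (-28.68, -10.16)
u = -28.68

-28.68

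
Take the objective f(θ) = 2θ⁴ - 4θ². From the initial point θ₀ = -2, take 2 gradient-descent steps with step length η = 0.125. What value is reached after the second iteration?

-56

f′(θ) = 8θ³ - 8θ
θ₁ = -2 − 0.125·(-48) = 4
θ₂ = 4 − 0.125·480 = -56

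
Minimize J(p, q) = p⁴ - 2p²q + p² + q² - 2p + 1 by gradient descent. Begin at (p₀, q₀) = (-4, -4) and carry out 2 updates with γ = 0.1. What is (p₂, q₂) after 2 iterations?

∇J = (4p³ - 4pq + 2p - 2, -2p² + 2q)
Step 1: at (-4, -4), ∇J = (-330, -40) → (-4, -4) − 0.1·(-330, -40) = (29, 0)
Step 2: at (29, 0), ∇J = (97612, -1682) → (29, 0) − 0.1·(97612, -1682) = (-9732.2, 168.2)

(-9732.2, 168.2)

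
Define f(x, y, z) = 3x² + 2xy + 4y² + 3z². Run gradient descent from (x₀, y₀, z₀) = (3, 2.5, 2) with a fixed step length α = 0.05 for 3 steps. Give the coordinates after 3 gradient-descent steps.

∇f = (6x + 2y, 2x + 8y, 6z)
(x₁, y₁, z₁) = (3, 2.5, 2) − 0.05·(23, 26, 12) = (1.85, 1.2, 1.4)
(x₂, y₂, z₂) = (1.85, 1.2, 1.4) − 0.05·(13.5, 13.3, 8.4) = (1.175, 0.535, 0.98)
(x₃, y₃, z₃) = (1.175, 0.535, 0.98) − 0.05·(8.12, 6.63, 5.88) = (0.769, 0.2035, 0.686)

(0.769, 0.2035, 0.686)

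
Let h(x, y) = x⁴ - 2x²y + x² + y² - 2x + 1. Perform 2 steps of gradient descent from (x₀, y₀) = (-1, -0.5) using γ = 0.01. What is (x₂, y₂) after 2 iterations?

∇h = (4x³ - 4xy + 2x - 2, -2x² + 2y)
Step 1: at (-1, -0.5), ∇h = (-10, -3) → (-1, -0.5) − 0.01·(-10, -3) = (-0.9, -0.47)
Step 2: at (-0.9, -0.47), ∇h = (-8.408, -2.56) → (-0.9, -0.47) − 0.01·(-8.408, -2.56) = (-0.81592, -0.4444)

(-0.81592, -0.4444)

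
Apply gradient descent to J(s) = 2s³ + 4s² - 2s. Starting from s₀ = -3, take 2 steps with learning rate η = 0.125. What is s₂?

J′(s) = 6s² + 8s - 2
Step 1: J′(-3) = 28; s₁ = -3 − 0.125·28 = -6.5
Step 2: J′(-6.5) = 199.5; s₂ = -6.5 − 0.125·199.5 = -31.4375

-31.4375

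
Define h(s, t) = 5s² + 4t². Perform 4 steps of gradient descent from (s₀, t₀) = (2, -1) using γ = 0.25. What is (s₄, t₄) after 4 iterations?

(10.125, -1)

∇h = (10s, 8t)
(s₁, t₁) = (2, -1) − 0.25·(20, -8) = (-3, 1)
(s₂, t₂) = (-3, 1) − 0.25·(-30, 8) = (4.5, -1)
(s₃, t₃) = (4.5, -1) − 0.25·(45, -8) = (-6.75, 1)
(s₄, t₄) = (-6.75, 1) − 0.25·(-67.5, 8) = (10.125, -1)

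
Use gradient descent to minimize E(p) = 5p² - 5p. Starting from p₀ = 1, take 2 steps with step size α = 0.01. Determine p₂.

0.905

E′(p) = 10p - 5
p₁ = 1 − 0.01·5 = 0.95
p₂ = 0.95 − 0.01·4.5 = 0.905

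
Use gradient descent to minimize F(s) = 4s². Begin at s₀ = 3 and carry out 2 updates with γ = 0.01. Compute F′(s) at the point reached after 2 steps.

20.3136

F′(s) = 8s
Step 1: F′(3) = 24; s₁ = 3 − 0.01·24 = 2.76
Step 2: F′(2.76) = 22.08; s₂ = 2.76 − 0.01·22.08 = 2.5392
F′(s) at (2.5392) = 20.3136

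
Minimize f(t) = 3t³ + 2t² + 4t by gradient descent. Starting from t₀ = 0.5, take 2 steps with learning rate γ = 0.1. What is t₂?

f′(t) = 9t² + 4t + 4
Step 1: f′(0.5) = 8.25; t₁ = 0.5 − 0.1·8.25 = -0.325
Step 2: f′(-0.325) = 3.650625; t₂ = -0.325 − 0.1·3.650625 = -0.6900625

-0.6900625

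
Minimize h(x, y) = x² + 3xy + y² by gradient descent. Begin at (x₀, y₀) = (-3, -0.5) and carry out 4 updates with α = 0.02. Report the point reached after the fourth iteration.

(-2.5012152, 0.2048652)

∇h = (2x + 3y, 3x + 2y)
(x₁, y₁) = (-3, -0.5) − 0.02·(-7.5, -10) = (-2.85, -0.3)
(x₂, y₂) = (-2.85, -0.3) − 0.02·(-6.6, -9.15) = (-2.718, -0.117)
(x₃, y₃) = (-2.718, -0.117) − 0.02·(-5.787, -8.388) = (-2.60226, 0.05076)
(x₄, y₄) = (-2.60226, 0.05076) − 0.02·(-5.05224, -7.70526) = (-2.5012152, 0.2048652)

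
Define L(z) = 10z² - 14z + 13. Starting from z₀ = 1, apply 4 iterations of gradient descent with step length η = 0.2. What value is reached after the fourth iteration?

L′(z) = 20z - 14
z₁ = 1 − 0.2·6 = -0.2
z₂ = -0.2 − 0.2·(-18) = 3.4
z₃ = 3.4 − 0.2·54 = -7.4
z₄ = -7.4 − 0.2·(-162) = 25

25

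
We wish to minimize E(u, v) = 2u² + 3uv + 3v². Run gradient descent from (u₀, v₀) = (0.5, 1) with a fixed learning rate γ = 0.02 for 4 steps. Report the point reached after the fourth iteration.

∇E = (4u + 3v, 3u + 6v)
Step 1: at (0.5, 1), ∇E = (5, 7.5) → (0.5, 1) − 0.02·(5, 7.5) = (0.4, 0.85)
Step 2: at (0.4, 0.85), ∇E = (4.15, 6.3) → (0.4, 0.85) − 0.02·(4.15, 6.3) = (0.317, 0.724)
Step 3: at (0.317, 0.724), ∇E = (3.44, 5.295) → (0.317, 0.724) − 0.02·(3.44, 5.295) = (0.2482, 0.6181)
Step 4: at (0.2482, 0.6181), ∇E = (2.8471, 4.4532) → (0.2482, 0.6181) − 0.02·(2.8471, 4.4532) = (0.191258, 0.529036)

(0.191258, 0.529036)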